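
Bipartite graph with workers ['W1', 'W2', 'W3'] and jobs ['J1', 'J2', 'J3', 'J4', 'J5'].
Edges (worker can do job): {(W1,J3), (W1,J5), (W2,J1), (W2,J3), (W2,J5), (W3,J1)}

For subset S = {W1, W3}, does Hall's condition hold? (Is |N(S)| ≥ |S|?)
Yes: |N(S)| = 3, |S| = 2

Subset S = {W1, W3}
Neighbors N(S) = {J1, J3, J5}

|N(S)| = 3, |S| = 2
Hall's condition: |N(S)| ≥ |S| is satisfied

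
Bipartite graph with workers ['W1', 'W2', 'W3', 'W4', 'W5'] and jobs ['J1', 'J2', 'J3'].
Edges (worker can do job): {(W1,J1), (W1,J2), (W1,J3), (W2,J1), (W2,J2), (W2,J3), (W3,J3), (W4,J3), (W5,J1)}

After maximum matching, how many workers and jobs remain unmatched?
Unmatched: 2 workers, 0 jobs

Maximum matching size: 3
Workers: 5 total, 3 matched, 2 unmatched
Jobs: 3 total, 3 matched, 0 unmatched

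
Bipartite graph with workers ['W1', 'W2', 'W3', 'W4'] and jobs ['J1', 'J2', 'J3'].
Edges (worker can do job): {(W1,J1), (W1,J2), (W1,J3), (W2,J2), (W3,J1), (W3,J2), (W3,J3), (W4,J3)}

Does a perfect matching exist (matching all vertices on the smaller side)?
Yes, perfect matching exists (size 3)

Perfect matching: {(W1,J1), (W3,J2), (W4,J3)}
All 3 vertices on the smaller side are matched.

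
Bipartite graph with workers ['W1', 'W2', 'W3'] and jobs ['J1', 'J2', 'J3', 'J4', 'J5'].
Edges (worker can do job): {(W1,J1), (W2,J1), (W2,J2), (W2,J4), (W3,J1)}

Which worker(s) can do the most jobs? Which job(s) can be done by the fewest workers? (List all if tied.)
Most versatile: W2 (3 jobs); Least covered: J3, J5 (0 workers)

Worker degrees (jobs they can do): W1:1, W2:3, W3:1
Job degrees (workers who can do it): J1:3, J2:1, J3:0, J4:1, J5:0

Maximum worker degree is 3, achieved by: W2
Minimum job degree is 0, achieved by: J3, J5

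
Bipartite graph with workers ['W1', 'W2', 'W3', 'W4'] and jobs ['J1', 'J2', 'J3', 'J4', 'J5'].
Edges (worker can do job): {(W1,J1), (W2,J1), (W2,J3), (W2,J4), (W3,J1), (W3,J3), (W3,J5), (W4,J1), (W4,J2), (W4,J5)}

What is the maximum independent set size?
Maximum independent set = 5

By König's theorem:
- Min vertex cover = Max matching = 4
- Max independent set = Total vertices - Min vertex cover
- Max independent set = 9 - 4 = 5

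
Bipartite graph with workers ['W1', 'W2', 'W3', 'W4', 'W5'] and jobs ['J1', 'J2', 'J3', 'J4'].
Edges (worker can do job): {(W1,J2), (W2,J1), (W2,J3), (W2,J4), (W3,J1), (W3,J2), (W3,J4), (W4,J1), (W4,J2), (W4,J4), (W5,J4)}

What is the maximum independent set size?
Maximum independent set = 5

By König's theorem:
- Min vertex cover = Max matching = 4
- Max independent set = Total vertices - Min vertex cover
- Max independent set = 9 - 4 = 5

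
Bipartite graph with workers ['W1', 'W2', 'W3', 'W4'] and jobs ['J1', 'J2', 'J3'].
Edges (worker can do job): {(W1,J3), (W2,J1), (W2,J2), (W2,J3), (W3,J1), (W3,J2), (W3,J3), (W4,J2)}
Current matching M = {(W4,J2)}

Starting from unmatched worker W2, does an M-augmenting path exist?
Yes: W2 → J1

An M-augmenting path alternates non-matching / matching edges, starting and ending at unmatched vertices.
Path: W2 → J1
(J1 is unmatched in M, so the path is augmenting.)
Flipping edges along this path would increase |M| from 1 to 2.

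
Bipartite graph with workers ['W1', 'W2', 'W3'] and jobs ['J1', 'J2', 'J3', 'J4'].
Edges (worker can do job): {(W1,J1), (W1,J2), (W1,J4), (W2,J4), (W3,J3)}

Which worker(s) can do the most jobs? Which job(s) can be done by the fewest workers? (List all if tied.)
Most versatile: W1 (3 jobs); Least covered: J1, J2, J3 (1 workers)

Worker degrees (jobs they can do): W1:3, W2:1, W3:1
Job degrees (workers who can do it): J1:1, J2:1, J3:1, J4:2

Maximum worker degree is 3, achieved by: W1
Minimum job degree is 1, achieved by: J1, J2, J3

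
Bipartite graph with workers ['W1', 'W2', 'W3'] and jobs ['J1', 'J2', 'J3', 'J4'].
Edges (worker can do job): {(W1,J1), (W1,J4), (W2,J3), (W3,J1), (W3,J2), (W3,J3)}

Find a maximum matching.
Matching: {(W1,J4), (W2,J3), (W3,J1)}

Maximum matching (size 3):
  W1 → J4
  W2 → J3
  W3 → J1

Each worker is assigned to at most one job, and each job to at most one worker.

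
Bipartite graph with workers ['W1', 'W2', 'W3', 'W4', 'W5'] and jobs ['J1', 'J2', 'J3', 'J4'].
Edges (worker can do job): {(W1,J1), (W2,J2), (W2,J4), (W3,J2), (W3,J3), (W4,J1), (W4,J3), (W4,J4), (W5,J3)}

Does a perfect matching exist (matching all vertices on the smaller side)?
Yes, perfect matching exists (size 4)

Perfect matching: {(W1,J1), (W2,J2), (W3,J3), (W4,J4)}
All 4 vertices on the smaller side are matched.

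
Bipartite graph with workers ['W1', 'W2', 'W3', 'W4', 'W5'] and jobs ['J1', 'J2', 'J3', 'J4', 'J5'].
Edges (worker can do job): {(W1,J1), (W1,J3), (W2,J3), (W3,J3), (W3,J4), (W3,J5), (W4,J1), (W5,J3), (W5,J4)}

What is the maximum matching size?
Maximum matching size = 4

Maximum matching: {(W1,J3), (W3,J5), (W4,J1), (W5,J4)}
Size: 4

This assigns 4 workers to 4 distinct jobs.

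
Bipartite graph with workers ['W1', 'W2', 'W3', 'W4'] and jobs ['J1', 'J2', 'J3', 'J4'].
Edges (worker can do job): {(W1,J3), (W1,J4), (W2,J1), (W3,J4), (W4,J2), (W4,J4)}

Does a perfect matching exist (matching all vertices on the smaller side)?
Yes, perfect matching exists (size 4)

Perfect matching: {(W1,J3), (W2,J1), (W3,J4), (W4,J2)}
All 4 vertices on the smaller side are matched.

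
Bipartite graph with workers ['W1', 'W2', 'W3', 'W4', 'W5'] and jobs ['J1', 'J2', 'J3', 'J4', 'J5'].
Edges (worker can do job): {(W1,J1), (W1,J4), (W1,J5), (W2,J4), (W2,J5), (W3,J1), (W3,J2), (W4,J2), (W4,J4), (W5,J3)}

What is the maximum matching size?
Maximum matching size = 5

Maximum matching: {(W1,J4), (W2,J5), (W3,J1), (W4,J2), (W5,J3)}
Size: 5

This assigns 5 workers to 5 distinct jobs.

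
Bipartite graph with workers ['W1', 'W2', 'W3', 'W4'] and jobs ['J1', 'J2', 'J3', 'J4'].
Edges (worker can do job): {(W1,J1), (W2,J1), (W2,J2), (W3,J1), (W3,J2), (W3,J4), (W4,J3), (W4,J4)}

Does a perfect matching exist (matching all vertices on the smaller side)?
Yes, perfect matching exists (size 4)

Perfect matching: {(W1,J1), (W2,J2), (W3,J4), (W4,J3)}
All 4 vertices on the smaller side are matched.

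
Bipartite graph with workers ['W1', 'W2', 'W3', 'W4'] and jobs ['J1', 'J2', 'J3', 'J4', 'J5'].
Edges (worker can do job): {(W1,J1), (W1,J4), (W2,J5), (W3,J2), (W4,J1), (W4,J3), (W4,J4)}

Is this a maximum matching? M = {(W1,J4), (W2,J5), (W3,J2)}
No, size 3 is not maximum

Proposed matching has size 3.
Maximum matching size for this graph: 4.

This is NOT maximum - can be improved to size 4.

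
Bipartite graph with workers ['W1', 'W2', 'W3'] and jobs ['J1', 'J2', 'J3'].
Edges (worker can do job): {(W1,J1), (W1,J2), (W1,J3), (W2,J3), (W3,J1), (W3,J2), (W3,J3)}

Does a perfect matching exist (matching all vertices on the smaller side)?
Yes, perfect matching exists (size 3)

Perfect matching: {(W1,J1), (W2,J3), (W3,J2)}
All 3 vertices on the smaller side are matched.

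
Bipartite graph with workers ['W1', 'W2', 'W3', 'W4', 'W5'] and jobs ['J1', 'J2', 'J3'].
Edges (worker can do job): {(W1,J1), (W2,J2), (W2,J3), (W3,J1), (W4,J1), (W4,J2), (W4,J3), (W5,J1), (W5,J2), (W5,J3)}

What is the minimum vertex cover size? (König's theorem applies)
Minimum vertex cover size = 3

By König's theorem: in bipartite graphs,
min vertex cover = max matching = 3

Maximum matching has size 3, so minimum vertex cover also has size 3.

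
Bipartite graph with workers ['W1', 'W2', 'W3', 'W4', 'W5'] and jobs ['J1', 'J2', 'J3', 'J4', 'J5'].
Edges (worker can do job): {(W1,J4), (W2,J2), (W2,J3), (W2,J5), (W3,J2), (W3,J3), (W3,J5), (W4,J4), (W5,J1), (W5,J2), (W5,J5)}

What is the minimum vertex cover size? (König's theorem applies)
Minimum vertex cover size = 4

By König's theorem: in bipartite graphs,
min vertex cover = max matching = 4

Maximum matching has size 4, so minimum vertex cover also has size 4.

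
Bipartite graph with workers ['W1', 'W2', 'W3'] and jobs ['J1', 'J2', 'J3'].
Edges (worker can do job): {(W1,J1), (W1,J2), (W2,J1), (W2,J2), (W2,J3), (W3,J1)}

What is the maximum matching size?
Maximum matching size = 3

Maximum matching: {(W1,J2), (W2,J3), (W3,J1)}
Size: 3

This assigns 3 workers to 3 distinct jobs.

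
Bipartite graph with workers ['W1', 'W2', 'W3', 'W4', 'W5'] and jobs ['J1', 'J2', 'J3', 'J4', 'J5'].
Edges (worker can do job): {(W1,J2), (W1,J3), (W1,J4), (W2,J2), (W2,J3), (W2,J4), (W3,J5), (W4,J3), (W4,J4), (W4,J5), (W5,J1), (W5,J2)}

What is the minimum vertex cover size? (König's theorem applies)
Minimum vertex cover size = 5

By König's theorem: in bipartite graphs,
min vertex cover = max matching = 5

Maximum matching has size 5, so minimum vertex cover also has size 5.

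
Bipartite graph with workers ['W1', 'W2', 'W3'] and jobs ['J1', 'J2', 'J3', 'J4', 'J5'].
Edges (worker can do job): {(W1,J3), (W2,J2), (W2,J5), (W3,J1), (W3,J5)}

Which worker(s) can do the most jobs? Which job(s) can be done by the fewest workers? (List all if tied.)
Most versatile: W2, W3 (2 jobs); Least covered: J4 (0 workers)

Worker degrees (jobs they can do): W1:1, W2:2, W3:2
Job degrees (workers who can do it): J1:1, J2:1, J3:1, J4:0, J5:2

Maximum worker degree is 2, achieved by: W2, W3
Minimum job degree is 0, achieved by: J4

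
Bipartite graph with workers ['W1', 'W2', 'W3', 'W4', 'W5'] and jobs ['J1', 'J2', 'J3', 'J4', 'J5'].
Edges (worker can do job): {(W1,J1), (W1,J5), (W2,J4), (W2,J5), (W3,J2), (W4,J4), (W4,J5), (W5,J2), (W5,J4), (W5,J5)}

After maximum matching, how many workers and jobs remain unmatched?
Unmatched: 1 workers, 1 jobs

Maximum matching size: 4
Workers: 5 total, 4 matched, 1 unmatched
Jobs: 5 total, 4 matched, 1 unmatched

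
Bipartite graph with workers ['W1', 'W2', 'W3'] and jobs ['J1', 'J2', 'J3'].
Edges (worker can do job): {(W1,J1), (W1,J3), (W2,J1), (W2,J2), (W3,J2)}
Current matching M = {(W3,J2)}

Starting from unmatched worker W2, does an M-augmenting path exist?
Yes: W2 → J1

An M-augmenting path alternates non-matching / matching edges, starting and ending at unmatched vertices.
Path: W2 → J1
(J1 is unmatched in M, so the path is augmenting.)
Flipping edges along this path would increase |M| from 1 to 2.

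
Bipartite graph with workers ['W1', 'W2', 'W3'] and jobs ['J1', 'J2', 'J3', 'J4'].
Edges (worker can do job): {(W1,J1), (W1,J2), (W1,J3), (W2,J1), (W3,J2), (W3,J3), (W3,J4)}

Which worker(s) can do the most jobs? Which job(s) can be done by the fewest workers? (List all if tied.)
Most versatile: W1, W3 (3 jobs); Least covered: J4 (1 workers)

Worker degrees (jobs they can do): W1:3, W2:1, W3:3
Job degrees (workers who can do it): J1:2, J2:2, J3:2, J4:1

Maximum worker degree is 3, achieved by: W1, W3
Minimum job degree is 1, achieved by: J4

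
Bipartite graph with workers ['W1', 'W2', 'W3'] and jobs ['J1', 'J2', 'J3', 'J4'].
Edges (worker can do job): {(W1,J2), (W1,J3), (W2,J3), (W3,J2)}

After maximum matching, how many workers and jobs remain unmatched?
Unmatched: 1 workers, 2 jobs

Maximum matching size: 2
Workers: 3 total, 2 matched, 1 unmatched
Jobs: 4 total, 2 matched, 2 unmatched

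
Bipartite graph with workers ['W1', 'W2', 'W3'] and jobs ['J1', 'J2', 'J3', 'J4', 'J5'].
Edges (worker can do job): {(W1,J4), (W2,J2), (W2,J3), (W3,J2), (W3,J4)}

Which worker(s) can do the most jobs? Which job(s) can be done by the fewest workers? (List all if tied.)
Most versatile: W2, W3 (2 jobs); Least covered: J1, J5 (0 workers)

Worker degrees (jobs they can do): W1:1, W2:2, W3:2
Job degrees (workers who can do it): J1:0, J2:2, J3:1, J4:2, J5:0

Maximum worker degree is 2, achieved by: W2, W3
Minimum job degree is 0, achieved by: J1, J5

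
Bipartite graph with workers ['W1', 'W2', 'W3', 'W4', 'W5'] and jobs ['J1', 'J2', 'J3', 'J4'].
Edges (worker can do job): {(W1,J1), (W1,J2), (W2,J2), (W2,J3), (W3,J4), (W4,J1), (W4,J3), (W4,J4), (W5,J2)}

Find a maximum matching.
Matching: {(W1,J1), (W3,J4), (W4,J3), (W5,J2)}

Maximum matching (size 4):
  W1 → J1
  W3 → J4
  W4 → J3
  W5 → J2

Each worker is assigned to at most one job, and each job to at most one worker.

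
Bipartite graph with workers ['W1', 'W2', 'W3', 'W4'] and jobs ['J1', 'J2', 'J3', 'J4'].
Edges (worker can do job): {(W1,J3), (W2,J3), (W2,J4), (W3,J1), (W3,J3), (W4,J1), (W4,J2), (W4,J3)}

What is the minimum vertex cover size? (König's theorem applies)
Minimum vertex cover size = 4

By König's theorem: in bipartite graphs,
min vertex cover = max matching = 4

Maximum matching has size 4, so minimum vertex cover also has size 4.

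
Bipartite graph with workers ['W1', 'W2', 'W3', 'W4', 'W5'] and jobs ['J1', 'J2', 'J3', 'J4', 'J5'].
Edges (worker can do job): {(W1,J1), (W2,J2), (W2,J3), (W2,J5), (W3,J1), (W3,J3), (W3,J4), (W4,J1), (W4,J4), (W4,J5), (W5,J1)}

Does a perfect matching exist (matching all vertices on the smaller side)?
No, maximum matching has size 4 < 5

Maximum matching has size 4, need 5 for perfect matching.
Unmatched workers: ['W1']
Unmatched jobs: ['J2']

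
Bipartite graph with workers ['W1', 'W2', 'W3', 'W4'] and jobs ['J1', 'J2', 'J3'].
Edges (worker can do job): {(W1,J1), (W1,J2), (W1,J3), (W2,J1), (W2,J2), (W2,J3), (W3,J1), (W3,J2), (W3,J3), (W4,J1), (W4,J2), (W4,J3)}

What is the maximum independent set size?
Maximum independent set = 4

By König's theorem:
- Min vertex cover = Max matching = 3
- Max independent set = Total vertices - Min vertex cover
- Max independent set = 7 - 3 = 4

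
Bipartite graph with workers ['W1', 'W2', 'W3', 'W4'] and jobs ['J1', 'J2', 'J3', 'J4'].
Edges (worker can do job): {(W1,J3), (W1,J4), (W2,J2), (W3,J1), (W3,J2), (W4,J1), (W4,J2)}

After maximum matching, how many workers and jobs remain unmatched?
Unmatched: 1 workers, 1 jobs

Maximum matching size: 3
Workers: 4 total, 3 matched, 1 unmatched
Jobs: 4 total, 3 matched, 1 unmatched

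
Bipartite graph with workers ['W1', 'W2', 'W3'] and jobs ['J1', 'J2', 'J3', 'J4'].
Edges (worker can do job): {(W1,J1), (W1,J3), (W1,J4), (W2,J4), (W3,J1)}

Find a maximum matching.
Matching: {(W1,J3), (W2,J4), (W3,J1)}

Maximum matching (size 3):
  W1 → J3
  W2 → J4
  W3 → J1

Each worker is assigned to at most one job, and each job to at most one worker.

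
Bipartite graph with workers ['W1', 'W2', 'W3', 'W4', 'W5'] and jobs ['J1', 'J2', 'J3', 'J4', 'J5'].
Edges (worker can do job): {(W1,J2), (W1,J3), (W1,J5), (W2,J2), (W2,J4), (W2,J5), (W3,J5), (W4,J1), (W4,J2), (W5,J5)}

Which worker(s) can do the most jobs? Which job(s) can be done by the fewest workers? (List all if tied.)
Most versatile: W1, W2 (3 jobs); Least covered: J1, J3, J4 (1 workers)

Worker degrees (jobs they can do): W1:3, W2:3, W3:1, W4:2, W5:1
Job degrees (workers who can do it): J1:1, J2:3, J3:1, J4:1, J5:4

Maximum worker degree is 3, achieved by: W1, W2
Minimum job degree is 1, achieved by: J1, J3, J4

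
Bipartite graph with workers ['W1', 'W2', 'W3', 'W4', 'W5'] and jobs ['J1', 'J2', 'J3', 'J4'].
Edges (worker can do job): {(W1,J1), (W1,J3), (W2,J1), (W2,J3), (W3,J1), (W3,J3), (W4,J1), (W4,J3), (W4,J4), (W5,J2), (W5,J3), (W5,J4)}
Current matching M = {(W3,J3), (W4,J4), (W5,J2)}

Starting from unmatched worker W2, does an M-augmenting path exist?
Yes: W2 → J3 → W3 → J1

An M-augmenting path alternates non-matching / matching edges, starting and ending at unmatched vertices.
Path: W2 → J3 → W3 → J1
(J1 is unmatched in M, so the path is augmenting.)
Flipping edges along this path would increase |M| from 3 to 4.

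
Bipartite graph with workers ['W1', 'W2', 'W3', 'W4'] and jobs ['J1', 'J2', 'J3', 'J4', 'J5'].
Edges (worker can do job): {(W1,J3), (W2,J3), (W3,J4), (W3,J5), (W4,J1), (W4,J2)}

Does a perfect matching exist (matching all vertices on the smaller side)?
No, maximum matching has size 3 < 4

Maximum matching has size 3, need 4 for perfect matching.
Unmatched workers: ['W2']
Unmatched jobs: ['J5', 'J1']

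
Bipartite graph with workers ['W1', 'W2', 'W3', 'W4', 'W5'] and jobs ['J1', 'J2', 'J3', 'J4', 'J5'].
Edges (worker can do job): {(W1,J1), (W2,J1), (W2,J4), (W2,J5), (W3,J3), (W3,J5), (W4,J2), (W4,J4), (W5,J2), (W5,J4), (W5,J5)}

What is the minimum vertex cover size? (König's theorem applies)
Minimum vertex cover size = 5

By König's theorem: in bipartite graphs,
min vertex cover = max matching = 5

Maximum matching has size 5, so minimum vertex cover also has size 5.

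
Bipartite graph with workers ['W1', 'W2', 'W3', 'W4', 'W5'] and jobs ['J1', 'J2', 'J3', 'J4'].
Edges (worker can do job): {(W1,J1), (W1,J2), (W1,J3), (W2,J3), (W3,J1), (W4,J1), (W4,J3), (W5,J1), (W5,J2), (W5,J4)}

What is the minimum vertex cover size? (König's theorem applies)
Minimum vertex cover size = 4

By König's theorem: in bipartite graphs,
min vertex cover = max matching = 4

Maximum matching has size 4, so minimum vertex cover also has size 4.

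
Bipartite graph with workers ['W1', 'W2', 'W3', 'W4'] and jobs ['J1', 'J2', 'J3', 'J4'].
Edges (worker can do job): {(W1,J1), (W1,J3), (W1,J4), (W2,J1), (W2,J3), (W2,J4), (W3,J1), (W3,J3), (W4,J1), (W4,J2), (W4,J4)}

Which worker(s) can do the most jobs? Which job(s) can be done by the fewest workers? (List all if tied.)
Most versatile: W1, W2, W4 (3 jobs); Least covered: J2 (1 workers)

Worker degrees (jobs they can do): W1:3, W2:3, W3:2, W4:3
Job degrees (workers who can do it): J1:4, J2:1, J3:3, J4:3

Maximum worker degree is 3, achieved by: W1, W2, W4
Minimum job degree is 1, achieved by: J2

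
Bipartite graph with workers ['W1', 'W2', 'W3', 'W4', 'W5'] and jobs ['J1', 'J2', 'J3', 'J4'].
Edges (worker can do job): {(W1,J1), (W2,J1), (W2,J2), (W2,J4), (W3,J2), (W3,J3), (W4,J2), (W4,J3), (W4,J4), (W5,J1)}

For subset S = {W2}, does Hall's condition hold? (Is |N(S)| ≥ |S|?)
Yes: |N(S)| = 3, |S| = 1

Subset S = {W2}
Neighbors N(S) = {J1, J2, J4}

|N(S)| = 3, |S| = 1
Hall's condition: |N(S)| ≥ |S| is satisfied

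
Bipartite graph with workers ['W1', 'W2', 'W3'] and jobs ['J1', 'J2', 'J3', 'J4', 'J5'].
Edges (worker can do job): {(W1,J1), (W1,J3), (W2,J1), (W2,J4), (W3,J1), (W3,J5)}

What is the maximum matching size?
Maximum matching size = 3

Maximum matching: {(W1,J3), (W2,J1), (W3,J5)}
Size: 3

This assigns 3 workers to 3 distinct jobs.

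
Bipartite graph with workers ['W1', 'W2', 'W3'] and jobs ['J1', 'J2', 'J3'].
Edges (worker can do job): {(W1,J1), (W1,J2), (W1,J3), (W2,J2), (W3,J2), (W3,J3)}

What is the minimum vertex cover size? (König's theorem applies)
Minimum vertex cover size = 3

By König's theorem: in bipartite graphs,
min vertex cover = max matching = 3

Maximum matching has size 3, so minimum vertex cover also has size 3.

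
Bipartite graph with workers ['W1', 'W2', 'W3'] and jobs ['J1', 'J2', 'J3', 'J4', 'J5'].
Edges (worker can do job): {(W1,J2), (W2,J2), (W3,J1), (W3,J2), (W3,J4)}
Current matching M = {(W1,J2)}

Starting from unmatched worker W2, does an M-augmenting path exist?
No augmenting path from W2

Alternating search from W2 reaches jobs: {J2}.
Every reachable job is already matched in M, and following those matched edges back to workers exposes no further unvisited jobs.
No M-augmenting path from W2 exists.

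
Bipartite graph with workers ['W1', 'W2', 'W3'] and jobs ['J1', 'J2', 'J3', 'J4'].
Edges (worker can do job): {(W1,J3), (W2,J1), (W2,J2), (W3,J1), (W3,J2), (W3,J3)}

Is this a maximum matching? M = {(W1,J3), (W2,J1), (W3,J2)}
Yes, size 3 is maximum

Proposed matching has size 3.
Maximum matching size for this graph: 3.

This is a maximum matching.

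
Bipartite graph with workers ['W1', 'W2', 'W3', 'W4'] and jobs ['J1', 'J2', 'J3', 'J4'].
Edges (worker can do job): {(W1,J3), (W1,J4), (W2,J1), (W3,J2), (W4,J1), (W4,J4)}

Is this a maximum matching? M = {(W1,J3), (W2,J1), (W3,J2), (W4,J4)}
Yes, size 4 is maximum

Proposed matching has size 4.
Maximum matching size for this graph: 4.

This is a maximum matching.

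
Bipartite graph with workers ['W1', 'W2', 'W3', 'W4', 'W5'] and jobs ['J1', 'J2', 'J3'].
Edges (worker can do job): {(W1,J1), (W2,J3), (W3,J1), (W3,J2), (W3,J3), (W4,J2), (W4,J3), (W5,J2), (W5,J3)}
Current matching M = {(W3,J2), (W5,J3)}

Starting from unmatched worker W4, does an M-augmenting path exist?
Yes: W4 → J3 → W5 → J2 → W3 → J1

An M-augmenting path alternates non-matching / matching edges, starting and ending at unmatched vertices.
Path: W4 → J3 → W5 → J2 → W3 → J1
(J1 is unmatched in M, so the path is augmenting.)
Flipping edges along this path would increase |M| from 2 to 3.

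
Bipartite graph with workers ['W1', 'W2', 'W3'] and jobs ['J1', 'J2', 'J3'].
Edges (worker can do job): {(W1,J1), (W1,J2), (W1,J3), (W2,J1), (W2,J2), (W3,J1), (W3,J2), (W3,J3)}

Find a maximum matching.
Matching: {(W1,J1), (W2,J2), (W3,J3)}

Maximum matching (size 3):
  W1 → J1
  W2 → J2
  W3 → J3

Each worker is assigned to at most one job, and each job to at most one worker.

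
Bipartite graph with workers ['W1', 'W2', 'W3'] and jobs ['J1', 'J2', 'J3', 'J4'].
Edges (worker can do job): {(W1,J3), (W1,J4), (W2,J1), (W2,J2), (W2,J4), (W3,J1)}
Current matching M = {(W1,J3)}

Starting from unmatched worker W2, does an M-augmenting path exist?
Yes: W2 → J4

An M-augmenting path alternates non-matching / matching edges, starting and ending at unmatched vertices.
Path: W2 → J4
(J4 is unmatched in M, so the path is augmenting.)
Flipping edges along this path would increase |M| from 1 to 2.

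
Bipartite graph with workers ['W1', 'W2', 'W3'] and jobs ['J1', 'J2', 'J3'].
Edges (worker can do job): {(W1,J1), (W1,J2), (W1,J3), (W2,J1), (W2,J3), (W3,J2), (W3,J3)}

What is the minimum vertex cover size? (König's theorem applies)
Minimum vertex cover size = 3

By König's theorem: in bipartite graphs,
min vertex cover = max matching = 3

Maximum matching has size 3, so minimum vertex cover also has size 3.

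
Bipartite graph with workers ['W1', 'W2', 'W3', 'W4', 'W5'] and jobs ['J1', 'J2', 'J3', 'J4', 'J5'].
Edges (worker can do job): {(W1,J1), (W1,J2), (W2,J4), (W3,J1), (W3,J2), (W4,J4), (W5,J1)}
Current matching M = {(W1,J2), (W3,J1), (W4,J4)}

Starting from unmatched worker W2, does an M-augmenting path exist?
No augmenting path from W2

Alternating search from W2 reaches jobs: {J4}.
Every reachable job is already matched in M, and following those matched edges back to workers exposes no further unvisited jobs.
No M-augmenting path from W2 exists.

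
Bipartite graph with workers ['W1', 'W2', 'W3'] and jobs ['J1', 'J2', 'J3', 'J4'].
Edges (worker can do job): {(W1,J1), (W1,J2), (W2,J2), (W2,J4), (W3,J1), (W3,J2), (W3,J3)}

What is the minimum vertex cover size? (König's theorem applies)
Minimum vertex cover size = 3

By König's theorem: in bipartite graphs,
min vertex cover = max matching = 3

Maximum matching has size 3, so minimum vertex cover also has size 3.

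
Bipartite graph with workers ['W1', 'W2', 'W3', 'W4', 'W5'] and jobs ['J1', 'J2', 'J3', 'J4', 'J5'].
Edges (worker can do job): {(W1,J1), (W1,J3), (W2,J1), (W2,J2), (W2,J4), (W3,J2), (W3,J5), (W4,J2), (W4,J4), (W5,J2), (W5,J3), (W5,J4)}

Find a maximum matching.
Matching: {(W1,J1), (W2,J2), (W3,J5), (W4,J4), (W5,J3)}

Maximum matching (size 5):
  W1 → J1
  W2 → J2
  W3 → J5
  W4 → J4
  W5 → J3

Each worker is assigned to at most one job, and each job to at most one worker.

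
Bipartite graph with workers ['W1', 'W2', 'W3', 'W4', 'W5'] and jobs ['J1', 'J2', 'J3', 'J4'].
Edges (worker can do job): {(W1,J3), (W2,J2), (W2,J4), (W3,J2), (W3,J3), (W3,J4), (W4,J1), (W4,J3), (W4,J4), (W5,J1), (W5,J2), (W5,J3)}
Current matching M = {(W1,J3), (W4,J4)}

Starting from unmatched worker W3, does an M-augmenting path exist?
Yes: W3 → J2

An M-augmenting path alternates non-matching / matching edges, starting and ending at unmatched vertices.
Path: W3 → J2
(J2 is unmatched in M, so the path is augmenting.)
Flipping edges along this path would increase |M| from 2 to 3.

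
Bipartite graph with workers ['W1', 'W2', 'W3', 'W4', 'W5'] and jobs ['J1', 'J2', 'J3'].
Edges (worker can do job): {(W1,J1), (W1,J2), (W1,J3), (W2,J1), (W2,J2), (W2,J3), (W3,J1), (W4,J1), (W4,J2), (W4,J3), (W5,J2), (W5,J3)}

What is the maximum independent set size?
Maximum independent set = 5

By König's theorem:
- Min vertex cover = Max matching = 3
- Max independent set = Total vertices - Min vertex cover
- Max independent set = 8 - 3 = 5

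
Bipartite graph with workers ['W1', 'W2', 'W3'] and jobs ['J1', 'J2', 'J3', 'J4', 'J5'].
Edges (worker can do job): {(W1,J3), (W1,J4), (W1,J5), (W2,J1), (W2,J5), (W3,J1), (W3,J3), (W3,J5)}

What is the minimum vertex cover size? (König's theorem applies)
Minimum vertex cover size = 3

By König's theorem: in bipartite graphs,
min vertex cover = max matching = 3

Maximum matching has size 3, so minimum vertex cover also has size 3.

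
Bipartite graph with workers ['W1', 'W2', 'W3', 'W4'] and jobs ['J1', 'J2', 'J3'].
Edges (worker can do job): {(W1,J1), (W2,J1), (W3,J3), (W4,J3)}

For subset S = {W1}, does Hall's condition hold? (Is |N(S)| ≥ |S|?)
Yes: |N(S)| = 1, |S| = 1

Subset S = {W1}
Neighbors N(S) = {J1}

|N(S)| = 1, |S| = 1
Hall's condition: |N(S)| ≥ |S| is satisfied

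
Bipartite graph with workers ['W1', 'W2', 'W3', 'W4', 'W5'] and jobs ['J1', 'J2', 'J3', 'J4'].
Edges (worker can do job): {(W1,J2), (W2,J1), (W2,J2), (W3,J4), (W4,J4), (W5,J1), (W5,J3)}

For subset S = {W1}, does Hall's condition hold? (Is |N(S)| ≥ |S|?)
Yes: |N(S)| = 1, |S| = 1

Subset S = {W1}
Neighbors N(S) = {J2}

|N(S)| = 1, |S| = 1
Hall's condition: |N(S)| ≥ |S| is satisfied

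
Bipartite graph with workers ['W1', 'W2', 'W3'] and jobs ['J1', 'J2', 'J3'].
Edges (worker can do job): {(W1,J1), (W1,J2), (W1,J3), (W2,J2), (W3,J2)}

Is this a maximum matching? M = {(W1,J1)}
No, size 1 is not maximum

Proposed matching has size 1.
Maximum matching size for this graph: 2.

This is NOT maximum - can be improved to size 2.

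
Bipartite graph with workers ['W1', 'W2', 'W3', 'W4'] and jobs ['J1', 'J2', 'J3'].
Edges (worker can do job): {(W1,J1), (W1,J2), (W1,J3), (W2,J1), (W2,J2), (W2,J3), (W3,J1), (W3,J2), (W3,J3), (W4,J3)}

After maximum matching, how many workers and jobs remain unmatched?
Unmatched: 1 workers, 0 jobs

Maximum matching size: 3
Workers: 4 total, 3 matched, 1 unmatched
Jobs: 3 total, 3 matched, 0 unmatched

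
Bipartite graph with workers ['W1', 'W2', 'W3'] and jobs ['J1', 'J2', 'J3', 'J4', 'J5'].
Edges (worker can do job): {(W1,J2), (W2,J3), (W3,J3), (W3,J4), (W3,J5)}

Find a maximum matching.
Matching: {(W1,J2), (W2,J3), (W3,J4)}

Maximum matching (size 3):
  W1 → J2
  W2 → J3
  W3 → J4

Each worker is assigned to at most one job, and each job to at most one worker.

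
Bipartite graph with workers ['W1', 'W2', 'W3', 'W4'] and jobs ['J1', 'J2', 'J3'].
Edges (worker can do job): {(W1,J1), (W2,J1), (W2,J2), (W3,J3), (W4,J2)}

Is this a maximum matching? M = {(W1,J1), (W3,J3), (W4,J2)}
Yes, size 3 is maximum

Proposed matching has size 3.
Maximum matching size for this graph: 3.

This is a maximum matching.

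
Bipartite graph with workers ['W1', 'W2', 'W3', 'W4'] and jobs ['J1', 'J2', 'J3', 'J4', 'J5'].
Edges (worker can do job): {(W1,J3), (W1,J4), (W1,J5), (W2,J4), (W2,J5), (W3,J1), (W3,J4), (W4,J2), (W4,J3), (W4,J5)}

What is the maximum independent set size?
Maximum independent set = 5

By König's theorem:
- Min vertex cover = Max matching = 4
- Max independent set = Total vertices - Min vertex cover
- Max independent set = 9 - 4 = 5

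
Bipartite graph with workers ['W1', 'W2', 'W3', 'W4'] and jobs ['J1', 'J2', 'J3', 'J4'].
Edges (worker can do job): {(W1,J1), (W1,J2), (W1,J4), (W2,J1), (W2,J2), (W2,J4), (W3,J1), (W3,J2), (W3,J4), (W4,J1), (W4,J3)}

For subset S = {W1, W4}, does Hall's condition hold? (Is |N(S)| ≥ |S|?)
Yes: |N(S)| = 4, |S| = 2

Subset S = {W1, W4}
Neighbors N(S) = {J1, J2, J3, J4}

|N(S)| = 4, |S| = 2
Hall's condition: |N(S)| ≥ |S| is satisfied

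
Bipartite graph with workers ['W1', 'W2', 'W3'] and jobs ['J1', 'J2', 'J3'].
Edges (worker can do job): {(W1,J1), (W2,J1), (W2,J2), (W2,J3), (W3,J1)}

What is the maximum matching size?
Maximum matching size = 2

Maximum matching: {(W2,J2), (W3,J1)}
Size: 2

This assigns 2 workers to 2 distinct jobs.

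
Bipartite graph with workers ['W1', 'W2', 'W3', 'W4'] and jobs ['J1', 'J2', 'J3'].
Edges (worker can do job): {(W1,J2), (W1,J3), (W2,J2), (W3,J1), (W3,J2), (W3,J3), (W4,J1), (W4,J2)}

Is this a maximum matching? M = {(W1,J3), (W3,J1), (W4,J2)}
Yes, size 3 is maximum

Proposed matching has size 3.
Maximum matching size for this graph: 3.

This is a maximum matching.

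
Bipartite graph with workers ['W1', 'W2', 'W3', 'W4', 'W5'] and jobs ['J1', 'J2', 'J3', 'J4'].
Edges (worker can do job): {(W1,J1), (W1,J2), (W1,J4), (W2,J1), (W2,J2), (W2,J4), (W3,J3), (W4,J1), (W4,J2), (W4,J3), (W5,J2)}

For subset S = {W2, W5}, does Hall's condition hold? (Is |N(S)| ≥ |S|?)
Yes: |N(S)| = 3, |S| = 2

Subset S = {W2, W5}
Neighbors N(S) = {J1, J2, J4}

|N(S)| = 3, |S| = 2
Hall's condition: |N(S)| ≥ |S| is satisfied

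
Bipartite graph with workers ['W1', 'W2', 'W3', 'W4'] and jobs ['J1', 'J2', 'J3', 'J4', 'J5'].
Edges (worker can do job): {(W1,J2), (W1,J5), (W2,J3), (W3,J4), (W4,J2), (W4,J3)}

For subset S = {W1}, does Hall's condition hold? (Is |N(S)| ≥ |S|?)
Yes: |N(S)| = 2, |S| = 1

Subset S = {W1}
Neighbors N(S) = {J2, J5}

|N(S)| = 2, |S| = 1
Hall's condition: |N(S)| ≥ |S| is satisfied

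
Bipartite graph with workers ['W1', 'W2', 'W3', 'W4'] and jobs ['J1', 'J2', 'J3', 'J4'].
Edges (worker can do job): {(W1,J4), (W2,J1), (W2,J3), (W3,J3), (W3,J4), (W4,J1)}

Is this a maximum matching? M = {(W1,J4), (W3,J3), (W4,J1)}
Yes, size 3 is maximum

Proposed matching has size 3.
Maximum matching size for this graph: 3.

This is a maximum matching.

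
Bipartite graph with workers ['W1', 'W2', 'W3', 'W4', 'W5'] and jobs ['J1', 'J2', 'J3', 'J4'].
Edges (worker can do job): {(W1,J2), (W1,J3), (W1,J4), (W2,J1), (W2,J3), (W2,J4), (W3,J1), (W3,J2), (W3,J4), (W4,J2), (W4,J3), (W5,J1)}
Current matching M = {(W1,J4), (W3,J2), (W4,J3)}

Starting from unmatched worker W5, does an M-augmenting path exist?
Yes: W5 → J1

An M-augmenting path alternates non-matching / matching edges, starting and ending at unmatched vertices.
Path: W5 → J1
(J1 is unmatched in M, so the path is augmenting.)
Flipping edges along this path would increase |M| from 3 to 4.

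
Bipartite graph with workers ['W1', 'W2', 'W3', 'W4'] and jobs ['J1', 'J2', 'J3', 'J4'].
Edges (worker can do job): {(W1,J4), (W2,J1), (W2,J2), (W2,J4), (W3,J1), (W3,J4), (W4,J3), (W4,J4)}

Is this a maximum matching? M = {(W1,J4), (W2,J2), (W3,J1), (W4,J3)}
Yes, size 4 is maximum

Proposed matching has size 4.
Maximum matching size for this graph: 4.

This is a maximum matching.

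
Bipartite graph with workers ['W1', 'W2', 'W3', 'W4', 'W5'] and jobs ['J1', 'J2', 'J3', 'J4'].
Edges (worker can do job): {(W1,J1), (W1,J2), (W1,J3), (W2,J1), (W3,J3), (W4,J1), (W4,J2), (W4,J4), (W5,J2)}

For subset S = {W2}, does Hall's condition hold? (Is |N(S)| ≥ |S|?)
Yes: |N(S)| = 1, |S| = 1

Subset S = {W2}
Neighbors N(S) = {J1}

|N(S)| = 1, |S| = 1
Hall's condition: |N(S)| ≥ |S| is satisfied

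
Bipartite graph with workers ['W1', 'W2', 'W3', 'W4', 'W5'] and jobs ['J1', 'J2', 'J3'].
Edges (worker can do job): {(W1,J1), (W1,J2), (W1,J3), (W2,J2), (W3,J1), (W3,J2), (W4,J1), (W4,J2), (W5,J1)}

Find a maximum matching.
Matching: {(W1,J3), (W3,J1), (W4,J2)}

Maximum matching (size 3):
  W1 → J3
  W3 → J1
  W4 → J2

Each worker is assigned to at most one job, and each job to at most one worker.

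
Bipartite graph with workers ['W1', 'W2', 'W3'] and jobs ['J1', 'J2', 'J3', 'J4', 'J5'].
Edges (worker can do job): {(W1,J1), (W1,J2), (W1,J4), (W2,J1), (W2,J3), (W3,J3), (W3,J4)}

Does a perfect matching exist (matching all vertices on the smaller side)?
Yes, perfect matching exists (size 3)

Perfect matching: {(W1,J1), (W2,J3), (W3,J4)}
All 3 vertices on the smaller side are matched.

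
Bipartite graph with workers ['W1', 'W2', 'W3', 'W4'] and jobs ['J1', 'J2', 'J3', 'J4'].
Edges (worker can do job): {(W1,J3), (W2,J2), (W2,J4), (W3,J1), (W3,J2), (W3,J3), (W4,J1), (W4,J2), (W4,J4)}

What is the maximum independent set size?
Maximum independent set = 4

By König's theorem:
- Min vertex cover = Max matching = 4
- Max independent set = Total vertices - Min vertex cover
- Max independent set = 8 - 4 = 4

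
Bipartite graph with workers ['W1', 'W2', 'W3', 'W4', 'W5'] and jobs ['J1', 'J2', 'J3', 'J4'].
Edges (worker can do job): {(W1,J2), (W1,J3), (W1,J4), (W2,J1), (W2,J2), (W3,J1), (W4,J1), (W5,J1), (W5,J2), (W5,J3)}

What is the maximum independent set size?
Maximum independent set = 5

By König's theorem:
- Min vertex cover = Max matching = 4
- Max independent set = Total vertices - Min vertex cover
- Max independent set = 9 - 4 = 5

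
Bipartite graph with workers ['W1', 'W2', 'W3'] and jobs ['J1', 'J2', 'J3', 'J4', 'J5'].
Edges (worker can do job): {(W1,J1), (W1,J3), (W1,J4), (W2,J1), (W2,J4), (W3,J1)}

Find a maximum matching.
Matching: {(W1,J3), (W2,J4), (W3,J1)}

Maximum matching (size 3):
  W1 → J3
  W2 → J4
  W3 → J1

Each worker is assigned to at most one job, and each job to at most one worker.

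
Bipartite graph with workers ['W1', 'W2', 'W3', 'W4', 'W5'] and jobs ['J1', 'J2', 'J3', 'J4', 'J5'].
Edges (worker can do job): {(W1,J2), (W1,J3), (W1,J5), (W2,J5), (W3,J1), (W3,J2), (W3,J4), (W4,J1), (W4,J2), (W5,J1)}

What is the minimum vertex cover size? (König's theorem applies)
Minimum vertex cover size = 5

By König's theorem: in bipartite graphs,
min vertex cover = max matching = 5

Maximum matching has size 5, so minimum vertex cover also has size 5.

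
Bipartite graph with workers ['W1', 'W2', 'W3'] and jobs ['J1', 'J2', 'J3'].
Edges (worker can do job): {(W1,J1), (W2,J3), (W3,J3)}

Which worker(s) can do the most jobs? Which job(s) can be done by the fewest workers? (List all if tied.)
Most versatile: W1, W2, W3 (1 jobs); Least covered: J2 (0 workers)

Worker degrees (jobs they can do): W1:1, W2:1, W3:1
Job degrees (workers who can do it): J1:1, J2:0, J3:2

Maximum worker degree is 1, achieved by: W1, W2, W3
Minimum job degree is 0, achieved by: J2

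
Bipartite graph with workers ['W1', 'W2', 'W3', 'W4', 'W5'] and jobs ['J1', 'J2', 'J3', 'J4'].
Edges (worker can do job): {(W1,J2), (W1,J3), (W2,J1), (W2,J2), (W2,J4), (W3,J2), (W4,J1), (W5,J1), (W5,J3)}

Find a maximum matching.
Matching: {(W1,J3), (W2,J4), (W3,J2), (W5,J1)}

Maximum matching (size 4):
  W1 → J3
  W2 → J4
  W3 → J2
  W5 → J1

Each worker is assigned to at most one job, and each job to at most one worker.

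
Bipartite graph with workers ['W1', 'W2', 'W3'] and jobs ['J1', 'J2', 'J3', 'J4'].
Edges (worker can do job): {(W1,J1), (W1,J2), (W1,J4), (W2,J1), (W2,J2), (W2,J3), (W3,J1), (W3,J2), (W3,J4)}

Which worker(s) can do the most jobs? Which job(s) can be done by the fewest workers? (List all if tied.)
Most versatile: W1, W2, W3 (3 jobs); Least covered: J3 (1 workers)

Worker degrees (jobs they can do): W1:3, W2:3, W3:3
Job degrees (workers who can do it): J1:3, J2:3, J3:1, J4:2

Maximum worker degree is 3, achieved by: W1, W2, W3
Minimum job degree is 1, achieved by: J3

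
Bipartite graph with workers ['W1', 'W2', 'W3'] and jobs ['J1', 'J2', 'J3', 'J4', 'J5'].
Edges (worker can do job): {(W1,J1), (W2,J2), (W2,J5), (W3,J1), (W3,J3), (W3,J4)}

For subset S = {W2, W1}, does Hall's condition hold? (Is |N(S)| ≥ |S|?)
Yes: |N(S)| = 3, |S| = 2

Subset S = {W2, W1}
Neighbors N(S) = {J1, J2, J5}

|N(S)| = 3, |S| = 2
Hall's condition: |N(S)| ≥ |S| is satisfied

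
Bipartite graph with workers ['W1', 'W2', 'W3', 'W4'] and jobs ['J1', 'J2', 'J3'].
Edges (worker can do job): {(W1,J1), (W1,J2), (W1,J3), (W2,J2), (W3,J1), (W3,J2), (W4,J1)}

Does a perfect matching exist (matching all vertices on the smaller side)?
Yes, perfect matching exists (size 3)

Perfect matching: {(W1,J3), (W3,J2), (W4,J1)}
All 3 vertices on the smaller side are matched.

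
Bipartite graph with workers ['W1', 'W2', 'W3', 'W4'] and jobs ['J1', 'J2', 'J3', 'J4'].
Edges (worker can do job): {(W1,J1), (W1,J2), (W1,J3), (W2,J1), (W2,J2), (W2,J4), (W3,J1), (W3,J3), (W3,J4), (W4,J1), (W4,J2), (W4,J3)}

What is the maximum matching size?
Maximum matching size = 4

Maximum matching: {(W1,J2), (W2,J4), (W3,J1), (W4,J3)}
Size: 4

This assigns 4 workers to 4 distinct jobs.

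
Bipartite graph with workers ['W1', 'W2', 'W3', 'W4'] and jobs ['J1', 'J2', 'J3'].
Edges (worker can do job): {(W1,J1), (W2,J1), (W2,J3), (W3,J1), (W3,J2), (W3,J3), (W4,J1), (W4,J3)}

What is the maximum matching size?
Maximum matching size = 3

Maximum matching: {(W1,J1), (W3,J2), (W4,J3)}
Size: 3

This assigns 3 workers to 3 distinct jobs.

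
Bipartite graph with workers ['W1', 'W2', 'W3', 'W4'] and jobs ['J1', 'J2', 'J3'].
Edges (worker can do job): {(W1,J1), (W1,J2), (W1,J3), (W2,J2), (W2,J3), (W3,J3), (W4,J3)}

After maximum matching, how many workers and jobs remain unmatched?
Unmatched: 1 workers, 0 jobs

Maximum matching size: 3
Workers: 4 total, 3 matched, 1 unmatched
Jobs: 3 total, 3 matched, 0 unmatched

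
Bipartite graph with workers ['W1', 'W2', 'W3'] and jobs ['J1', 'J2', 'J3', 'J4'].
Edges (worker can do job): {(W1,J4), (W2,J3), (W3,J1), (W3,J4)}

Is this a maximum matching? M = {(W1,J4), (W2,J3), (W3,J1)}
Yes, size 3 is maximum

Proposed matching has size 3.
Maximum matching size for this graph: 3.

This is a maximum matching.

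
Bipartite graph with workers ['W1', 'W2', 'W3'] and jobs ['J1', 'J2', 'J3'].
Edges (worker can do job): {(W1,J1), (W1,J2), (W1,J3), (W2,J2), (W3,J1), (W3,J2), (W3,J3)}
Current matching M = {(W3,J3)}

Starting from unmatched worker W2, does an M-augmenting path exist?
Yes: W2 → J2

An M-augmenting path alternates non-matching / matching edges, starting and ending at unmatched vertices.
Path: W2 → J2
(J2 is unmatched in M, so the path is augmenting.)
Flipping edges along this path would increase |M| from 1 to 2.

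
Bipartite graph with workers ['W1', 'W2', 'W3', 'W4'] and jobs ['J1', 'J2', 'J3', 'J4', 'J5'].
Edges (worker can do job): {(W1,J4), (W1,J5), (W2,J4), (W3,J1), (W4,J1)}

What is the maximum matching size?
Maximum matching size = 3

Maximum matching: {(W1,J5), (W2,J4), (W4,J1)}
Size: 3

This assigns 3 workers to 3 distinct jobs.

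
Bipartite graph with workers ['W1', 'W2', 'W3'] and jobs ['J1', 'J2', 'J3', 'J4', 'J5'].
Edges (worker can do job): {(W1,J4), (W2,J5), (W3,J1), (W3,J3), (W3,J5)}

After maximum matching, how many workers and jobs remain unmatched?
Unmatched: 0 workers, 2 jobs

Maximum matching size: 3
Workers: 3 total, 3 matched, 0 unmatched
Jobs: 5 total, 3 matched, 2 unmatched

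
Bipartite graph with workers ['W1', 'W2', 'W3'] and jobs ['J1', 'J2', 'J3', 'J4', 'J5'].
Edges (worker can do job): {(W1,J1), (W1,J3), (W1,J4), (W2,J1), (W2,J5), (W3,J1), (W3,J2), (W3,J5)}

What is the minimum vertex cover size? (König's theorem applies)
Minimum vertex cover size = 3

By König's theorem: in bipartite graphs,
min vertex cover = max matching = 3

Maximum matching has size 3, so minimum vertex cover also has size 3.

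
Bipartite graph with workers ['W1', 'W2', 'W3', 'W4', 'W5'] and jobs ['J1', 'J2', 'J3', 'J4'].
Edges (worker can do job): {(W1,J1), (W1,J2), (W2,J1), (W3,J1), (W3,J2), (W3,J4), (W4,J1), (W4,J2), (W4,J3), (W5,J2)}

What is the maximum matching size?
Maximum matching size = 4

Maximum matching: {(W1,J1), (W3,J4), (W4,J3), (W5,J2)}
Size: 4

This assigns 4 workers to 4 distinct jobs.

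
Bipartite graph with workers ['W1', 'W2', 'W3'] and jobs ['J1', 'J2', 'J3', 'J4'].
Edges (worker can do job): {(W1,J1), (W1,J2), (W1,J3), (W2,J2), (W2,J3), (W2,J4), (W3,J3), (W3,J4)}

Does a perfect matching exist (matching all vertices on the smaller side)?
Yes, perfect matching exists (size 3)

Perfect matching: {(W1,J1), (W2,J3), (W3,J4)}
All 3 vertices on the smaller side are matched.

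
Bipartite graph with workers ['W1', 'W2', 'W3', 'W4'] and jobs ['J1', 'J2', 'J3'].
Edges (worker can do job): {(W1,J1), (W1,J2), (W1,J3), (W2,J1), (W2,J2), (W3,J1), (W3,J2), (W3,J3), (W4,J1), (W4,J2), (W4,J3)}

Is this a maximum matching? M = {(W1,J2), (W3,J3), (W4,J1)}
Yes, size 3 is maximum

Proposed matching has size 3.
Maximum matching size for this graph: 3.

This is a maximum matching.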